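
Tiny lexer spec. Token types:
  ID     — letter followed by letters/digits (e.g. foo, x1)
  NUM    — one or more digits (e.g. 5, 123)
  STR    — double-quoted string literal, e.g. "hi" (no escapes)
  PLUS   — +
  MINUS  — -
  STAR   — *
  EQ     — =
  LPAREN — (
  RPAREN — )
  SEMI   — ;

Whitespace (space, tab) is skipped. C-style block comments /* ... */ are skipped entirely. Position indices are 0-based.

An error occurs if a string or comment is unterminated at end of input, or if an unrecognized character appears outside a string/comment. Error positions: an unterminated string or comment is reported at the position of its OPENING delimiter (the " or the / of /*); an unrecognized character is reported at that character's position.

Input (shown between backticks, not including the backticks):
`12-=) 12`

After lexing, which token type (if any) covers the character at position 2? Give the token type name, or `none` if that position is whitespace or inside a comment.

Answer: MINUS

Derivation:
pos=0: emit NUM '12' (now at pos=2)
pos=2: emit MINUS '-'
pos=3: emit EQ '='
pos=4: emit RPAREN ')'
pos=6: emit NUM '12' (now at pos=8)
DONE. 5 tokens: [NUM, MINUS, EQ, RPAREN, NUM]
Position 2: char is '-' -> MINUS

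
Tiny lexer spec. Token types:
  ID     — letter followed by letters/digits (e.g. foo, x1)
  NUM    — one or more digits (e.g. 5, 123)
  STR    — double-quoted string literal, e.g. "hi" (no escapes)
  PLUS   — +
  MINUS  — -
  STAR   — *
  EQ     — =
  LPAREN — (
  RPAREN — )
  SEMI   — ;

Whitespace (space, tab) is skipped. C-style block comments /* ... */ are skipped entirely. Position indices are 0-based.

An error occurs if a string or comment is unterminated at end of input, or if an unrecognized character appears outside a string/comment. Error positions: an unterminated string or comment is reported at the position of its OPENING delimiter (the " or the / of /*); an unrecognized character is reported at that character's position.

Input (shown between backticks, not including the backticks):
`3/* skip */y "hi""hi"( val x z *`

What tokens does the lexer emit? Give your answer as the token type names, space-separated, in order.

pos=0: emit NUM '3' (now at pos=1)
pos=1: enter COMMENT mode (saw '/*')
exit COMMENT mode (now at pos=11)
pos=11: emit ID 'y' (now at pos=12)
pos=13: enter STRING mode
pos=13: emit STR "hi" (now at pos=17)
pos=17: enter STRING mode
pos=17: emit STR "hi" (now at pos=21)
pos=21: emit LPAREN '('
pos=23: emit ID 'val' (now at pos=26)
pos=27: emit ID 'x' (now at pos=28)
pos=29: emit ID 'z' (now at pos=30)
pos=31: emit STAR '*'
DONE. 9 tokens: [NUM, ID, STR, STR, LPAREN, ID, ID, ID, STAR]

Answer: NUM ID STR STR LPAREN ID ID ID STAR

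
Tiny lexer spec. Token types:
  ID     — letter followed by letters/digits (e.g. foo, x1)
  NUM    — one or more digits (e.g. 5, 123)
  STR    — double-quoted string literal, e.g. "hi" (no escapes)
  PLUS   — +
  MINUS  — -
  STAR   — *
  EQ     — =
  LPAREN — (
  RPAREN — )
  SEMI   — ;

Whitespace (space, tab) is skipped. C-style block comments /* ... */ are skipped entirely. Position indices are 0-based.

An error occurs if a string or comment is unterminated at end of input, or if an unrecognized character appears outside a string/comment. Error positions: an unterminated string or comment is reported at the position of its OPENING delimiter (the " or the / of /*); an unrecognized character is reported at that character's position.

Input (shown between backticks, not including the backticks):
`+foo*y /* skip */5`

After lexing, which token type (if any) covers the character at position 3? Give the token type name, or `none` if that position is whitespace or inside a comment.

Answer: ID

Derivation:
pos=0: emit PLUS '+'
pos=1: emit ID 'foo' (now at pos=4)
pos=4: emit STAR '*'
pos=5: emit ID 'y' (now at pos=6)
pos=7: enter COMMENT mode (saw '/*')
exit COMMENT mode (now at pos=17)
pos=17: emit NUM '5' (now at pos=18)
DONE. 5 tokens: [PLUS, ID, STAR, ID, NUM]
Position 3: char is 'o' -> ID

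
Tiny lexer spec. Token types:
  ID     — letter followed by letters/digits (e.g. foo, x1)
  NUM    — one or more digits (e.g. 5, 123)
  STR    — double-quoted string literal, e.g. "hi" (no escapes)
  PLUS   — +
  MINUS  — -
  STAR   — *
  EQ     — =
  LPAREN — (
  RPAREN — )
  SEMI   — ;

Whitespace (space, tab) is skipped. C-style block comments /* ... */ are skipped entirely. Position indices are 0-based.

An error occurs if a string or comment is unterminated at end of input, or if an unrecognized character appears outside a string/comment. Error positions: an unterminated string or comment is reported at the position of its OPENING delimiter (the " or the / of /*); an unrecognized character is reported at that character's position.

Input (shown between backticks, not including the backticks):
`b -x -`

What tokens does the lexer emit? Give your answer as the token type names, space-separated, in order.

pos=0: emit ID 'b' (now at pos=1)
pos=2: emit MINUS '-'
pos=3: emit ID 'x' (now at pos=4)
pos=5: emit MINUS '-'
DONE. 4 tokens: [ID, MINUS, ID, MINUS]

Answer: ID MINUS ID MINUS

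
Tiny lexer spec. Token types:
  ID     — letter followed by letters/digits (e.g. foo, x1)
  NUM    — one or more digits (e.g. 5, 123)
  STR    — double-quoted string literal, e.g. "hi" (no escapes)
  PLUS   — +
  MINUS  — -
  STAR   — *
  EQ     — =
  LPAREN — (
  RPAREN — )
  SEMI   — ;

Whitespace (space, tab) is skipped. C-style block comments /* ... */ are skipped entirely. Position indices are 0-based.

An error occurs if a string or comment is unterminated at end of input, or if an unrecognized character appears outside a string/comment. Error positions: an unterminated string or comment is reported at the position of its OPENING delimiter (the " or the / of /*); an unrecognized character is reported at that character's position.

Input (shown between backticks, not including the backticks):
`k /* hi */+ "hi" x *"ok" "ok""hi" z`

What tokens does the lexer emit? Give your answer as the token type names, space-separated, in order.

Answer: ID PLUS STR ID STAR STR STR STR ID

Derivation:
pos=0: emit ID 'k' (now at pos=1)
pos=2: enter COMMENT mode (saw '/*')
exit COMMENT mode (now at pos=10)
pos=10: emit PLUS '+'
pos=12: enter STRING mode
pos=12: emit STR "hi" (now at pos=16)
pos=17: emit ID 'x' (now at pos=18)
pos=19: emit STAR '*'
pos=20: enter STRING mode
pos=20: emit STR "ok" (now at pos=24)
pos=25: enter STRING mode
pos=25: emit STR "ok" (now at pos=29)
pos=29: enter STRING mode
pos=29: emit STR "hi" (now at pos=33)
pos=34: emit ID 'z' (now at pos=35)
DONE. 9 tokens: [ID, PLUS, STR, ID, STAR, STR, STR, STR, ID]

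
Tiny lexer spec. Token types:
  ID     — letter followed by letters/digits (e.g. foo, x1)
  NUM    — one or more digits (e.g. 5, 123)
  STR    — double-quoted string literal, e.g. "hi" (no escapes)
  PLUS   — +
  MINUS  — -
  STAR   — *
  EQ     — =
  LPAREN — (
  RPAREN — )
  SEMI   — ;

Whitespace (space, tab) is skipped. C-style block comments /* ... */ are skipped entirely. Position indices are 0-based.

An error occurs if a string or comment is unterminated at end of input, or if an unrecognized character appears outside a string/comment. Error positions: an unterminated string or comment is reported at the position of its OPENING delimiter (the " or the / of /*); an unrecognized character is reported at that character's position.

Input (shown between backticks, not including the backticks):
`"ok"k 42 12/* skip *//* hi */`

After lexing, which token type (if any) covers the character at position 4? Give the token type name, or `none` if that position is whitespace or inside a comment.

pos=0: enter STRING mode
pos=0: emit STR "ok" (now at pos=4)
pos=4: emit ID 'k' (now at pos=5)
pos=6: emit NUM '42' (now at pos=8)
pos=9: emit NUM '12' (now at pos=11)
pos=11: enter COMMENT mode (saw '/*')
exit COMMENT mode (now at pos=21)
pos=21: enter COMMENT mode (saw '/*')
exit COMMENT mode (now at pos=29)
DONE. 4 tokens: [STR, ID, NUM, NUM]
Position 4: char is 'k' -> ID

Answer: ID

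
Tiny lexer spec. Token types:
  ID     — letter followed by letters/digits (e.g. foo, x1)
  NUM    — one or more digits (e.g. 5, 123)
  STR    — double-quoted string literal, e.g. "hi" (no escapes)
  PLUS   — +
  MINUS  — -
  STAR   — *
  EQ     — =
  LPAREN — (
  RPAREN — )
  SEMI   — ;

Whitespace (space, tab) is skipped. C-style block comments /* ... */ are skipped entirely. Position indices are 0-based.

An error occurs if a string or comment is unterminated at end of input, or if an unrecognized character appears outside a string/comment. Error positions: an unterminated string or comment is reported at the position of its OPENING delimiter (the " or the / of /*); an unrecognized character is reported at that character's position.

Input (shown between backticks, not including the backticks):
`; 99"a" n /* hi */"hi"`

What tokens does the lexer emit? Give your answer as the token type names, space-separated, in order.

Answer: SEMI NUM STR ID STR

Derivation:
pos=0: emit SEMI ';'
pos=2: emit NUM '99' (now at pos=4)
pos=4: enter STRING mode
pos=4: emit STR "a" (now at pos=7)
pos=8: emit ID 'n' (now at pos=9)
pos=10: enter COMMENT mode (saw '/*')
exit COMMENT mode (now at pos=18)
pos=18: enter STRING mode
pos=18: emit STR "hi" (now at pos=22)
DONE. 5 tokens: [SEMI, NUM, STR, ID, STR]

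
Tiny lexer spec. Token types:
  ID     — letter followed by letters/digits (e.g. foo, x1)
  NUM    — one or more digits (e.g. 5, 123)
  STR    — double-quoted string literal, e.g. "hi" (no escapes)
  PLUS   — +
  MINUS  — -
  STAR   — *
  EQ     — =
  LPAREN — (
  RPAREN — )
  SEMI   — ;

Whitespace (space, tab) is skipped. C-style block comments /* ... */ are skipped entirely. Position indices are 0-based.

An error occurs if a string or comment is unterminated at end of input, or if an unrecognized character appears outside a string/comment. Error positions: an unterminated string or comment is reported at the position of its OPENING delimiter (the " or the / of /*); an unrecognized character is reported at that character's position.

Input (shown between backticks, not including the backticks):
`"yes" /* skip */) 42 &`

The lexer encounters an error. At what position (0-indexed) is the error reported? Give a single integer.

Answer: 21

Derivation:
pos=0: enter STRING mode
pos=0: emit STR "yes" (now at pos=5)
pos=6: enter COMMENT mode (saw '/*')
exit COMMENT mode (now at pos=16)
pos=16: emit RPAREN ')'
pos=18: emit NUM '42' (now at pos=20)
pos=21: ERROR — unrecognized char '&'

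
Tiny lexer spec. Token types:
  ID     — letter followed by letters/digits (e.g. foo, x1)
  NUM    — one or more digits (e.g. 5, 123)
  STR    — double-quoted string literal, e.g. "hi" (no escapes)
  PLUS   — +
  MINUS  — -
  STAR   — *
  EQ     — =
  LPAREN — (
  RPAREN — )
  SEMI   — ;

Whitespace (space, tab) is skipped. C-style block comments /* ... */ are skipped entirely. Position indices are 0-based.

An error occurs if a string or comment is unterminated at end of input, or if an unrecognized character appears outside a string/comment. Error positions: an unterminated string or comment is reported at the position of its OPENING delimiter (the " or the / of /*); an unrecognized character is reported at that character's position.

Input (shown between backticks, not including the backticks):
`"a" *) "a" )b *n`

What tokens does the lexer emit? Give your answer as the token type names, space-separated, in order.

Answer: STR STAR RPAREN STR RPAREN ID STAR ID

Derivation:
pos=0: enter STRING mode
pos=0: emit STR "a" (now at pos=3)
pos=4: emit STAR '*'
pos=5: emit RPAREN ')'
pos=7: enter STRING mode
pos=7: emit STR "a" (now at pos=10)
pos=11: emit RPAREN ')'
pos=12: emit ID 'b' (now at pos=13)
pos=14: emit STAR '*'
pos=15: emit ID 'n' (now at pos=16)
DONE. 8 tokens: [STR, STAR, RPAREN, STR, RPAREN, ID, STAR, ID]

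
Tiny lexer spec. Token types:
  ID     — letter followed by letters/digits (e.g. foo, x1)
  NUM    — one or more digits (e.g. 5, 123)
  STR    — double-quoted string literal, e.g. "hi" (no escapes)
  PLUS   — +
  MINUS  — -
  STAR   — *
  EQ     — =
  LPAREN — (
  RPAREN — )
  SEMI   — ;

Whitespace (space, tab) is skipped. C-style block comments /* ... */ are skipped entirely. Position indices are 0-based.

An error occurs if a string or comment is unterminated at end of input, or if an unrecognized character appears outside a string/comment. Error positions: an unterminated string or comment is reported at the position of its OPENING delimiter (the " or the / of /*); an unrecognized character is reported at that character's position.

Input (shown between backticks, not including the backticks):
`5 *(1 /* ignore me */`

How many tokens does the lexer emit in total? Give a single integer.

pos=0: emit NUM '5' (now at pos=1)
pos=2: emit STAR '*'
pos=3: emit LPAREN '('
pos=4: emit NUM '1' (now at pos=5)
pos=6: enter COMMENT mode (saw '/*')
exit COMMENT mode (now at pos=21)
DONE. 4 tokens: [NUM, STAR, LPAREN, NUM]

Answer: 4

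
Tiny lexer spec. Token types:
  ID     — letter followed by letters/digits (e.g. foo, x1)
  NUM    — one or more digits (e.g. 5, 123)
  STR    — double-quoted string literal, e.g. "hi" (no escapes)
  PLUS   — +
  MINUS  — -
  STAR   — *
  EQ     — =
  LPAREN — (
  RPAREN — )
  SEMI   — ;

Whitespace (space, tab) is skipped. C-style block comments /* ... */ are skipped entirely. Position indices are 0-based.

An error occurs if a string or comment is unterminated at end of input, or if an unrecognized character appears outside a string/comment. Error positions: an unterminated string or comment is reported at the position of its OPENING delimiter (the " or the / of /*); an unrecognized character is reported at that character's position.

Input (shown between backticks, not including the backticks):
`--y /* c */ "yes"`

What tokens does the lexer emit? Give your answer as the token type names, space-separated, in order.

Answer: MINUS MINUS ID STR

Derivation:
pos=0: emit MINUS '-'
pos=1: emit MINUS '-'
pos=2: emit ID 'y' (now at pos=3)
pos=4: enter COMMENT mode (saw '/*')
exit COMMENT mode (now at pos=11)
pos=12: enter STRING mode
pos=12: emit STR "yes" (now at pos=17)
DONE. 4 tokens: [MINUS, MINUS, ID, STR]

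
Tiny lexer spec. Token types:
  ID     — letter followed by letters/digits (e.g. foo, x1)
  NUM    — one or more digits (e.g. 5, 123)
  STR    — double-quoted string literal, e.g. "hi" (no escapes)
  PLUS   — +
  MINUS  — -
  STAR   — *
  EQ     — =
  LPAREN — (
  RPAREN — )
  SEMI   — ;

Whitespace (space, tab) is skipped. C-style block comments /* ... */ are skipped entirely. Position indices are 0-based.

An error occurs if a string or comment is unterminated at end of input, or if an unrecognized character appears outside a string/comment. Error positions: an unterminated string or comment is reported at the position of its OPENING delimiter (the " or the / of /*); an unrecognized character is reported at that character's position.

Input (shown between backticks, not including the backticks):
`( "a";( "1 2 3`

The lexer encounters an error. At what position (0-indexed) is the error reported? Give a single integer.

pos=0: emit LPAREN '('
pos=2: enter STRING mode
pos=2: emit STR "a" (now at pos=5)
pos=5: emit SEMI ';'
pos=6: emit LPAREN '('
pos=8: enter STRING mode
pos=8: ERROR — unterminated string

Answer: 8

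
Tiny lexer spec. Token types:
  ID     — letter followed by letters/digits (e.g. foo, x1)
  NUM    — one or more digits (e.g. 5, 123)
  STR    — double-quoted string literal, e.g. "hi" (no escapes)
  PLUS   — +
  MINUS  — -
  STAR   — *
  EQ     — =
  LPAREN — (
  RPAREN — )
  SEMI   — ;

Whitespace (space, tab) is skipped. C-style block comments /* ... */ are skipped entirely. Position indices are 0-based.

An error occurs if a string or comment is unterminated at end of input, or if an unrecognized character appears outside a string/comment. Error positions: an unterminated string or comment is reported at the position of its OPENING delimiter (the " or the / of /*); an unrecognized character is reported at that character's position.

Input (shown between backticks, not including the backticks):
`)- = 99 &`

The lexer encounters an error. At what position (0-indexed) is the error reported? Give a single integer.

Answer: 8

Derivation:
pos=0: emit RPAREN ')'
pos=1: emit MINUS '-'
pos=3: emit EQ '='
pos=5: emit NUM '99' (now at pos=7)
pos=8: ERROR — unrecognized char '&'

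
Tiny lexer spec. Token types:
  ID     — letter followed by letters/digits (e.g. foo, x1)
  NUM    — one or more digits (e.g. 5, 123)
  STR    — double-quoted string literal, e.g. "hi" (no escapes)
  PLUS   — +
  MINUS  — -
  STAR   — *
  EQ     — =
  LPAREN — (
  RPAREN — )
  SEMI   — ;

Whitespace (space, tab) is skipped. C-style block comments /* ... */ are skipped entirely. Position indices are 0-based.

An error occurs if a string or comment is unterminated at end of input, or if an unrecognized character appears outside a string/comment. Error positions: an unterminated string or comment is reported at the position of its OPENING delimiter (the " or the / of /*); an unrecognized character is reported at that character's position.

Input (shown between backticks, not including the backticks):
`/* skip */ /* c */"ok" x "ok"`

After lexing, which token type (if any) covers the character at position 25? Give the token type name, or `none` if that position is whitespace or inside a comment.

pos=0: enter COMMENT mode (saw '/*')
exit COMMENT mode (now at pos=10)
pos=11: enter COMMENT mode (saw '/*')
exit COMMENT mode (now at pos=18)
pos=18: enter STRING mode
pos=18: emit STR "ok" (now at pos=22)
pos=23: emit ID 'x' (now at pos=24)
pos=25: enter STRING mode
pos=25: emit STR "ok" (now at pos=29)
DONE. 3 tokens: [STR, ID, STR]
Position 25: char is '"' -> STR

Answer: STR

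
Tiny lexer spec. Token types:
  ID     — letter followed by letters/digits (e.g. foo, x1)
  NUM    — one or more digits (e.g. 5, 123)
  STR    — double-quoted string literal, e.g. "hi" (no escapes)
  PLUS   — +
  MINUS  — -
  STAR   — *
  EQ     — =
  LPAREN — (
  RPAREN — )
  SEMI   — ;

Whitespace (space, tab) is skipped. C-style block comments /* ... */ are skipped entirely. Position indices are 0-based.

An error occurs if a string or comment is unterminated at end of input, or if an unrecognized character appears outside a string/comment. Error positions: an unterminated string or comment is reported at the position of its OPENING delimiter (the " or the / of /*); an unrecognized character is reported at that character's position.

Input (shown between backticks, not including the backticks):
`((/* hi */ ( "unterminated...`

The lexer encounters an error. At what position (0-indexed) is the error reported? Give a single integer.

Answer: 13

Derivation:
pos=0: emit LPAREN '('
pos=1: emit LPAREN '('
pos=2: enter COMMENT mode (saw '/*')
exit COMMENT mode (now at pos=10)
pos=11: emit LPAREN '('
pos=13: enter STRING mode
pos=13: ERROR — unterminated string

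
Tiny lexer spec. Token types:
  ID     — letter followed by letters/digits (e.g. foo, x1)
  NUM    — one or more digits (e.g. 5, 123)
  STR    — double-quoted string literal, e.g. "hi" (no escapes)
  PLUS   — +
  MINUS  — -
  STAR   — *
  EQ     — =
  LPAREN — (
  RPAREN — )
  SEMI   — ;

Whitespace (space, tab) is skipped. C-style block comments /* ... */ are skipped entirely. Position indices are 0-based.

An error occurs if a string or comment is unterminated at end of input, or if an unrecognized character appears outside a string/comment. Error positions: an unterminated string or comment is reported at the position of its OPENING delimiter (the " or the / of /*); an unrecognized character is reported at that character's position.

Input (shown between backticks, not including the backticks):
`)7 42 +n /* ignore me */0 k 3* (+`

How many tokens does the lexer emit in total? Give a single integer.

pos=0: emit RPAREN ')'
pos=1: emit NUM '7' (now at pos=2)
pos=3: emit NUM '42' (now at pos=5)
pos=6: emit PLUS '+'
pos=7: emit ID 'n' (now at pos=8)
pos=9: enter COMMENT mode (saw '/*')
exit COMMENT mode (now at pos=24)
pos=24: emit NUM '0' (now at pos=25)
pos=26: emit ID 'k' (now at pos=27)
pos=28: emit NUM '3' (now at pos=29)
pos=29: emit STAR '*'
pos=31: emit LPAREN '('
pos=32: emit PLUS '+'
DONE. 11 tokens: [RPAREN, NUM, NUM, PLUS, ID, NUM, ID, NUM, STAR, LPAREN, PLUS]

Answer: 11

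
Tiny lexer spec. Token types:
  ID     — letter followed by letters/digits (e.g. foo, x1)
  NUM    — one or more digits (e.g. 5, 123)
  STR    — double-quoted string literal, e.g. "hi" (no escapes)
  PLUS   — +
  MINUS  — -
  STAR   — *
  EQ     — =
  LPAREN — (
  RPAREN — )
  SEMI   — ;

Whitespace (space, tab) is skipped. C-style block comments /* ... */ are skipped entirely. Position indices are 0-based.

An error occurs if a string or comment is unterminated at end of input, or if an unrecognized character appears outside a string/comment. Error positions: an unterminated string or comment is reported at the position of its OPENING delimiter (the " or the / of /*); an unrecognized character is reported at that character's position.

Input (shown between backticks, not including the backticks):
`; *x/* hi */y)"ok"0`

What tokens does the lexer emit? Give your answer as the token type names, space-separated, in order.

pos=0: emit SEMI ';'
pos=2: emit STAR '*'
pos=3: emit ID 'x' (now at pos=4)
pos=4: enter COMMENT mode (saw '/*')
exit COMMENT mode (now at pos=12)
pos=12: emit ID 'y' (now at pos=13)
pos=13: emit RPAREN ')'
pos=14: enter STRING mode
pos=14: emit STR "ok" (now at pos=18)
pos=18: emit NUM '0' (now at pos=19)
DONE. 7 tokens: [SEMI, STAR, ID, ID, RPAREN, STR, NUM]

Answer: SEMI STAR ID ID RPAREN STR NUM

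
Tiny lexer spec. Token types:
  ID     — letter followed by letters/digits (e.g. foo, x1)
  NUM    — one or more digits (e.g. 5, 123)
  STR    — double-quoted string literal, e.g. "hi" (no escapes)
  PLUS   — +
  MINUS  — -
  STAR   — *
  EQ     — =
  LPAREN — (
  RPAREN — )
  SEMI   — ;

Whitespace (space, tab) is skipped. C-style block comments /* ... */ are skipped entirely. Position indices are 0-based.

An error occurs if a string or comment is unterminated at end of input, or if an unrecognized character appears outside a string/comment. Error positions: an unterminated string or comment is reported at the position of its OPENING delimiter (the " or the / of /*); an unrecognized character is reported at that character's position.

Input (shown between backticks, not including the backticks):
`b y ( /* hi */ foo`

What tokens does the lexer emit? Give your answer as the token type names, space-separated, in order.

pos=0: emit ID 'b' (now at pos=1)
pos=2: emit ID 'y' (now at pos=3)
pos=4: emit LPAREN '('
pos=6: enter COMMENT mode (saw '/*')
exit COMMENT mode (now at pos=14)
pos=15: emit ID 'foo' (now at pos=18)
DONE. 4 tokens: [ID, ID, LPAREN, ID]

Answer: ID ID LPAREN ID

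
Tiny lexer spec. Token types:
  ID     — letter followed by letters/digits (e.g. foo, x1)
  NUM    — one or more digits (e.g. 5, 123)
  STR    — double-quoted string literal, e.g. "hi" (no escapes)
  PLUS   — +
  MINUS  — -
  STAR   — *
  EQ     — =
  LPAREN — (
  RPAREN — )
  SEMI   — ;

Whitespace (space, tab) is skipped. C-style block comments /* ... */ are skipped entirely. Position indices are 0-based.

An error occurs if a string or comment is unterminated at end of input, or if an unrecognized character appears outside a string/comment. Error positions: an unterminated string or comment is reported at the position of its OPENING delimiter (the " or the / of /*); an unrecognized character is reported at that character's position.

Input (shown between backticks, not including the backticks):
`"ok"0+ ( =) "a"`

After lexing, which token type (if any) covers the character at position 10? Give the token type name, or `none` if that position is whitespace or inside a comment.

Answer: RPAREN

Derivation:
pos=0: enter STRING mode
pos=0: emit STR "ok" (now at pos=4)
pos=4: emit NUM '0' (now at pos=5)
pos=5: emit PLUS '+'
pos=7: emit LPAREN '('
pos=9: emit EQ '='
pos=10: emit RPAREN ')'
pos=12: enter STRING mode
pos=12: emit STR "a" (now at pos=15)
DONE. 7 tokens: [STR, NUM, PLUS, LPAREN, EQ, RPAREN, STR]
Position 10: char is ')' -> RPAREN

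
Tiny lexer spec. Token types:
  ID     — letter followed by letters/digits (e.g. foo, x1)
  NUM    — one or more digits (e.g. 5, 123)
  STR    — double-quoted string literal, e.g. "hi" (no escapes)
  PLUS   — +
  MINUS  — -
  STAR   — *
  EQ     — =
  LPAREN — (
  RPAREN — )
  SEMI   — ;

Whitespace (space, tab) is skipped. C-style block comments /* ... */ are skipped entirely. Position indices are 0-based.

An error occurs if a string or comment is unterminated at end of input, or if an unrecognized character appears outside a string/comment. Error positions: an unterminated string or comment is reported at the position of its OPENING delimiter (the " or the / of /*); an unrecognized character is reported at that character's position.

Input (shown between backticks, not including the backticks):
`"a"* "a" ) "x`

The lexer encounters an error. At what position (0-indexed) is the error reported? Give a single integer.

Answer: 11

Derivation:
pos=0: enter STRING mode
pos=0: emit STR "a" (now at pos=3)
pos=3: emit STAR '*'
pos=5: enter STRING mode
pos=5: emit STR "a" (now at pos=8)
pos=9: emit RPAREN ')'
pos=11: enter STRING mode
pos=11: ERROR — unterminated string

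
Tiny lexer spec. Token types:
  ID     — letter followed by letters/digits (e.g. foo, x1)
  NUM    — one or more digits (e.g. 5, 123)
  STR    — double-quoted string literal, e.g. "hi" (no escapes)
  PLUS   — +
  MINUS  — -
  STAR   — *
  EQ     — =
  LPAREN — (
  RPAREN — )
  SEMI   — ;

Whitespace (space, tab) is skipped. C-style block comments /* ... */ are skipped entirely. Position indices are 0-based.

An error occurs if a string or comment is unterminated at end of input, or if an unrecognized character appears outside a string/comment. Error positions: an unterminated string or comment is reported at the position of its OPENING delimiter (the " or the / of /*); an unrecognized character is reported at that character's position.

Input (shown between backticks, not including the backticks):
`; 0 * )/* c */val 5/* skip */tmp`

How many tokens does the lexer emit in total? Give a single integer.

Answer: 7

Derivation:
pos=0: emit SEMI ';'
pos=2: emit NUM '0' (now at pos=3)
pos=4: emit STAR '*'
pos=6: emit RPAREN ')'
pos=7: enter COMMENT mode (saw '/*')
exit COMMENT mode (now at pos=14)
pos=14: emit ID 'val' (now at pos=17)
pos=18: emit NUM '5' (now at pos=19)
pos=19: enter COMMENT mode (saw '/*')
exit COMMENT mode (now at pos=29)
pos=29: emit ID 'tmp' (now at pos=32)
DONE. 7 tokens: [SEMI, NUM, STAR, RPAREN, ID, NUM, ID]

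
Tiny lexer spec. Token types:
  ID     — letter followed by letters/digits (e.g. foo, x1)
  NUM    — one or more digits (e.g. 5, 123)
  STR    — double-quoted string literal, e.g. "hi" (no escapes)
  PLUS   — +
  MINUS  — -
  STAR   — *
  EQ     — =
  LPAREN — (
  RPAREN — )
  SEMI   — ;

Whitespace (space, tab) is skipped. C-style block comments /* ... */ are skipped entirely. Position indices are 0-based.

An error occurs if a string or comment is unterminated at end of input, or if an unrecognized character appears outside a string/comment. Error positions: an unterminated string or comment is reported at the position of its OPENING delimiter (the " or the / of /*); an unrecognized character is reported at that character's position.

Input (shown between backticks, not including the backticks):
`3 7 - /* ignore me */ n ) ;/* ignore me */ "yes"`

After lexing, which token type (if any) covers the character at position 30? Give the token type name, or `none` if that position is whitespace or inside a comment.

Answer: none

Derivation:
pos=0: emit NUM '3' (now at pos=1)
pos=2: emit NUM '7' (now at pos=3)
pos=4: emit MINUS '-'
pos=6: enter COMMENT mode (saw '/*')
exit COMMENT mode (now at pos=21)
pos=22: emit ID 'n' (now at pos=23)
pos=24: emit RPAREN ')'
pos=26: emit SEMI ';'
pos=27: enter COMMENT mode (saw '/*')
exit COMMENT mode (now at pos=42)
pos=43: enter STRING mode
pos=43: emit STR "yes" (now at pos=48)
DONE. 7 tokens: [NUM, NUM, MINUS, ID, RPAREN, SEMI, STR]
Position 30: char is 'i' -> none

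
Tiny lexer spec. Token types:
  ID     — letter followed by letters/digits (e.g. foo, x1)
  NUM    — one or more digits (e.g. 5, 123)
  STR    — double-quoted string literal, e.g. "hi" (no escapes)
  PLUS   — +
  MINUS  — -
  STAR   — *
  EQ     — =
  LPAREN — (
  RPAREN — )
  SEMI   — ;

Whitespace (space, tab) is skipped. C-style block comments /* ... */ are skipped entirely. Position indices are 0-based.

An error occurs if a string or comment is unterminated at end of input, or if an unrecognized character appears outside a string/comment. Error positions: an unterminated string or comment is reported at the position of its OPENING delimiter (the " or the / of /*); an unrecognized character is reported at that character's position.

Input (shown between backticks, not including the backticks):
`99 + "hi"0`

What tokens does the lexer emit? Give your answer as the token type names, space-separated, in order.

pos=0: emit NUM '99' (now at pos=2)
pos=3: emit PLUS '+'
pos=5: enter STRING mode
pos=5: emit STR "hi" (now at pos=9)
pos=9: emit NUM '0' (now at pos=10)
DONE. 4 tokens: [NUM, PLUS, STR, NUM]

Answer: NUM PLUS STR NUM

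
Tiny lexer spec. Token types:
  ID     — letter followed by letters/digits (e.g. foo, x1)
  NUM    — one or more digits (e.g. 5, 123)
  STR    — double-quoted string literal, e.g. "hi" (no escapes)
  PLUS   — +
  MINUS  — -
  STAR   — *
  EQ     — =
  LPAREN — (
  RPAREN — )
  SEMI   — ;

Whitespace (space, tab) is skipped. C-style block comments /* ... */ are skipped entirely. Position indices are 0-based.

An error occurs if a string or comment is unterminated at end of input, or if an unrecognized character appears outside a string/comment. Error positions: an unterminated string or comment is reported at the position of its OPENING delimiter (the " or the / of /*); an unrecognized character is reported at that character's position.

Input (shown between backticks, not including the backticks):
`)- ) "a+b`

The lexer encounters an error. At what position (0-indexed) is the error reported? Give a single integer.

Answer: 5

Derivation:
pos=0: emit RPAREN ')'
pos=1: emit MINUS '-'
pos=3: emit RPAREN ')'
pos=5: enter STRING mode
pos=5: ERROR — unterminated string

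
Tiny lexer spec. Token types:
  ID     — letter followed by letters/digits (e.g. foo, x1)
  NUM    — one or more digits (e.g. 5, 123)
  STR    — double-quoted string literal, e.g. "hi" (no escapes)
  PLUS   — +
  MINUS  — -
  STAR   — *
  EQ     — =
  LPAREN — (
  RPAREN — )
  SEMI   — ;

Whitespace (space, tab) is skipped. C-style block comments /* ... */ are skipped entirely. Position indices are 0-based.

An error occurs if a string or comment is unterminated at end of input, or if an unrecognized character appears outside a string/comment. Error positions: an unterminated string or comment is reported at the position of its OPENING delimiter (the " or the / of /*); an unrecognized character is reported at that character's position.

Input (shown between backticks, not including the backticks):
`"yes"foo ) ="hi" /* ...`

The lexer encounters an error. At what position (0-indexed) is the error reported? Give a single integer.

Answer: 17

Derivation:
pos=0: enter STRING mode
pos=0: emit STR "yes" (now at pos=5)
pos=5: emit ID 'foo' (now at pos=8)
pos=9: emit RPAREN ')'
pos=11: emit EQ '='
pos=12: enter STRING mode
pos=12: emit STR "hi" (now at pos=16)
pos=17: enter COMMENT mode (saw '/*')
pos=17: ERROR — unterminated comment (reached EOF)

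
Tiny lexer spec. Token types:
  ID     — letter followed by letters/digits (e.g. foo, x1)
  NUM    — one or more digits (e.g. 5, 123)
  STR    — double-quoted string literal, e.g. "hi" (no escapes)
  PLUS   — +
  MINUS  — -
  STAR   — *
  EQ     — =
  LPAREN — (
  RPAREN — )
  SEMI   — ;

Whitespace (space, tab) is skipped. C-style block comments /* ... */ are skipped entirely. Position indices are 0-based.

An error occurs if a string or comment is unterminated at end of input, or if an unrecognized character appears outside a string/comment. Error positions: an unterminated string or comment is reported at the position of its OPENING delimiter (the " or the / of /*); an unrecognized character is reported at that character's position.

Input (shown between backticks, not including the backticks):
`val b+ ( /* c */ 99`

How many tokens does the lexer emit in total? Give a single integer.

Answer: 5

Derivation:
pos=0: emit ID 'val' (now at pos=3)
pos=4: emit ID 'b' (now at pos=5)
pos=5: emit PLUS '+'
pos=7: emit LPAREN '('
pos=9: enter COMMENT mode (saw '/*')
exit COMMENT mode (now at pos=16)
pos=17: emit NUM '99' (now at pos=19)
DONE. 5 tokens: [ID, ID, PLUS, LPAREN, NUM]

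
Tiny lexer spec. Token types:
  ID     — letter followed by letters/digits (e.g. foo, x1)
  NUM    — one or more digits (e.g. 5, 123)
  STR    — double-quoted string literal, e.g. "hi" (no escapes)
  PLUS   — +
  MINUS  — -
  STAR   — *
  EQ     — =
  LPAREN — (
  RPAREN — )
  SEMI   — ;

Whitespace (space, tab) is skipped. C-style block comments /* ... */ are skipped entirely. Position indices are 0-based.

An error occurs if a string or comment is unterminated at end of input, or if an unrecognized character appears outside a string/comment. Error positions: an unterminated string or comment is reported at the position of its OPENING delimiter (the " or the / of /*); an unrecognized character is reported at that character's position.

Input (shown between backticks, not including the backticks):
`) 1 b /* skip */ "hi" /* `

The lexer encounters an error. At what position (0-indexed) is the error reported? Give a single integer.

pos=0: emit RPAREN ')'
pos=2: emit NUM '1' (now at pos=3)
pos=4: emit ID 'b' (now at pos=5)
pos=6: enter COMMENT mode (saw '/*')
exit COMMENT mode (now at pos=16)
pos=17: enter STRING mode
pos=17: emit STR "hi" (now at pos=21)
pos=22: enter COMMENT mode (saw '/*')
pos=22: ERROR — unterminated comment (reached EOF)

Answer: 22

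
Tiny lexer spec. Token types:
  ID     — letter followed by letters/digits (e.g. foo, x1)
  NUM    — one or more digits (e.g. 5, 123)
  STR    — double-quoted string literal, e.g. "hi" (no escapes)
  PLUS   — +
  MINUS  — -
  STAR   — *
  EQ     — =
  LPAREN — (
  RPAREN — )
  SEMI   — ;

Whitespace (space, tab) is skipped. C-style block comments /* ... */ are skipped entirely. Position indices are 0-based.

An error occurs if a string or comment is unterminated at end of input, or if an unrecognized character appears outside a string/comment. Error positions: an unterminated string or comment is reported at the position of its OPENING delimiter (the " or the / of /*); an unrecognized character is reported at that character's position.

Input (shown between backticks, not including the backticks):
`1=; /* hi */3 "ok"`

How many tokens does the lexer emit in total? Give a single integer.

Answer: 5

Derivation:
pos=0: emit NUM '1' (now at pos=1)
pos=1: emit EQ '='
pos=2: emit SEMI ';'
pos=4: enter COMMENT mode (saw '/*')
exit COMMENT mode (now at pos=12)
pos=12: emit NUM '3' (now at pos=13)
pos=14: enter STRING mode
pos=14: emit STR "ok" (now at pos=18)
DONE. 5 tokens: [NUM, EQ, SEMI, NUM, STR]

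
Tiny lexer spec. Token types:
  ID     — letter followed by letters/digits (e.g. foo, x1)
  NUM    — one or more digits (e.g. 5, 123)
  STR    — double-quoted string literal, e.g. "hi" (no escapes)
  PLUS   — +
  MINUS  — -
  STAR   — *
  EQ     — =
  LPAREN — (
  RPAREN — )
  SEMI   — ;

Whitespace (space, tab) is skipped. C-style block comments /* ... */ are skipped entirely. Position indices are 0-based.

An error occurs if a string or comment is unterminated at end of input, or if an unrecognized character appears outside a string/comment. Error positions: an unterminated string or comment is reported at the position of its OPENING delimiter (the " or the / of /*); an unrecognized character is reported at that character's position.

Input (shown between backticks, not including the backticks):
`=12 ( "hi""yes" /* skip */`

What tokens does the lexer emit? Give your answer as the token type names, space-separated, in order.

Answer: EQ NUM LPAREN STR STR

Derivation:
pos=0: emit EQ '='
pos=1: emit NUM '12' (now at pos=3)
pos=4: emit LPAREN '('
pos=6: enter STRING mode
pos=6: emit STR "hi" (now at pos=10)
pos=10: enter STRING mode
pos=10: emit STR "yes" (now at pos=15)
pos=16: enter COMMENT mode (saw '/*')
exit COMMENT mode (now at pos=26)
DONE. 5 tokens: [EQ, NUM, LPAREN, STR, STR]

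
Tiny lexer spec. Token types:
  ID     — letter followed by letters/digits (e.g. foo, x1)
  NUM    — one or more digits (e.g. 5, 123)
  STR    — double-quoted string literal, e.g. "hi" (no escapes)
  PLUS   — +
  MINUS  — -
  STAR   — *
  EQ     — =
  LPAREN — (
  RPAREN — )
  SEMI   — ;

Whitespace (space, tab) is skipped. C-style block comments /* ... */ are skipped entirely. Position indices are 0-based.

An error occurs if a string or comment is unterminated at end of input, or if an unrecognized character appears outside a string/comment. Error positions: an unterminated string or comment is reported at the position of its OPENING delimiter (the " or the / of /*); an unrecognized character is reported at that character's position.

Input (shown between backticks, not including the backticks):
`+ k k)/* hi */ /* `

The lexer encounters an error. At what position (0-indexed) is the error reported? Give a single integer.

pos=0: emit PLUS '+'
pos=2: emit ID 'k' (now at pos=3)
pos=4: emit ID 'k' (now at pos=5)
pos=5: emit RPAREN ')'
pos=6: enter COMMENT mode (saw '/*')
exit COMMENT mode (now at pos=14)
pos=15: enter COMMENT mode (saw '/*')
pos=15: ERROR — unterminated comment (reached EOF)

Answer: 15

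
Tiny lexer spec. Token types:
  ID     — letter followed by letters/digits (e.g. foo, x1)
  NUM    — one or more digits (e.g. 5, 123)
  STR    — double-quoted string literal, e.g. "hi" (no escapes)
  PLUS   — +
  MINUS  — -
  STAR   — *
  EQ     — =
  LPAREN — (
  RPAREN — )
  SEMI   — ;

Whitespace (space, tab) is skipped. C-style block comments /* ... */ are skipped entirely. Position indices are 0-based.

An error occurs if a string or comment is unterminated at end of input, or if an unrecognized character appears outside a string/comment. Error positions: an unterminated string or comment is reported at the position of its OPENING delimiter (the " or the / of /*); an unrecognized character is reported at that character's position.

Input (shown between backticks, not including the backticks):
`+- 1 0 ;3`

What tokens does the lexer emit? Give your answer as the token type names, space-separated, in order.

pos=0: emit PLUS '+'
pos=1: emit MINUS '-'
pos=3: emit NUM '1' (now at pos=4)
pos=5: emit NUM '0' (now at pos=6)
pos=7: emit SEMI ';'
pos=8: emit NUM '3' (now at pos=9)
DONE. 6 tokens: [PLUS, MINUS, NUM, NUM, SEMI, NUM]

Answer: PLUS MINUS NUM NUM SEMI NUM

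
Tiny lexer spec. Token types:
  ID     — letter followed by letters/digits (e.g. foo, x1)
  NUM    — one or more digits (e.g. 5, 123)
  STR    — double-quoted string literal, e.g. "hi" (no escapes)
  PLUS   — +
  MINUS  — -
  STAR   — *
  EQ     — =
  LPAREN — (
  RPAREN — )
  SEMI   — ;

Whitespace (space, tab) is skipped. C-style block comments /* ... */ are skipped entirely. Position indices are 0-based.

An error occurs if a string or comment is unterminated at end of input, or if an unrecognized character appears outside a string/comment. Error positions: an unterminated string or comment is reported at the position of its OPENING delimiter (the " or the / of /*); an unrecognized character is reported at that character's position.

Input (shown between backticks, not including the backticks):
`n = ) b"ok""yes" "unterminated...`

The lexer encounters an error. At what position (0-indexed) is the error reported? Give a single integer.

pos=0: emit ID 'n' (now at pos=1)
pos=2: emit EQ '='
pos=4: emit RPAREN ')'
pos=6: emit ID 'b' (now at pos=7)
pos=7: enter STRING mode
pos=7: emit STR "ok" (now at pos=11)
pos=11: enter STRING mode
pos=11: emit STR "yes" (now at pos=16)
pos=17: enter STRING mode
pos=17: ERROR — unterminated string

Answer: 17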